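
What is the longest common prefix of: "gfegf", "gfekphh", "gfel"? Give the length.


Words: gfegf, gfekphh, gfel
  Position 0: all 'g' => match
  Position 1: all 'f' => match
  Position 2: all 'e' => match
  Position 3: ('g', 'k', 'l') => mismatch, stop
LCP = "gfe" (length 3)

3


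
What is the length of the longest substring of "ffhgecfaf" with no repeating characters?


Input: "ffhgecfaf"
Sliding window (track last position of each char):
  Position 0 ('f'): window [0,0] length 1 -- new best
  Position 1 ('f'): repeat (last at 0), move window start to 1
  Position 1 ('f'): window [1,1] length 1
  Position 2 ('h'): window [1,2] length 2 -- new best
  Position 3 ('g'): window [1,3] length 3 -- new best
  Position 4 ('e'): window [1,4] length 4 -- new best
  Position 5 ('c'): window [1,5] length 5 -- new best
  Position 6 ('f'): repeat (last at 1), move window start to 2
  Position 6 ('f'): window [2,6] length 5
  Position 7 ('a'): window [2,7] length 6 -- new best
  Position 8 ('f'): repeat (last at 6), move window start to 7
  Position 8 ('f'): window [7,8] length 2
Longest substring with no repeats: "hgecfa" with length 6

6


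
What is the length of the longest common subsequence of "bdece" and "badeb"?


LCS of "bdece" and "badeb"
DP table:
           b    a    d    e    b
      0    0    0    0    0    0
  b   0    1    1    1    1    1
  d   0    1    1    2    2    2
  e   0    1    1    2    3    3
  c   0    1    1    2    3    3
  e   0    1    1    2    3    3
LCS length = dp[5][5] = 3

3


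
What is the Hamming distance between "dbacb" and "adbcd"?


Comparing "dbacb" and "adbcd" position by position:
  Position 0: 'd' vs 'a' => differ
  Position 1: 'b' vs 'd' => differ
  Position 2: 'a' vs 'b' => differ
  Position 3: 'c' vs 'c' => same
  Position 4: 'b' vs 'd' => differ
Total differences (Hamming distance): 4

4


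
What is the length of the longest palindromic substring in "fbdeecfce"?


Input: "fbdeecfce"
Checking substrings for palindromes:
  [4:9] "ecfce" (len 5) => palindrome
  [5:8] "cfc" (len 3) => palindrome
  [3:5] "ee" (len 2) => palindrome
Longest palindromic substring: "ecfce" with length 5

5


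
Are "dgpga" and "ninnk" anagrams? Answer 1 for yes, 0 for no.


Strings: "dgpga", "ninnk"
Sorted first:  adggp
Sorted second: iknnn
Differ at position 0: 'a' vs 'i' => not anagrams

0


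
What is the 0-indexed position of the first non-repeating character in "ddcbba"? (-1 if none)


Input: ddcbba
Character frequencies:
  'a': 1
  'b': 2
  'c': 1
  'd': 2
Scanning left to right for freq == 1:
  Position 0 ('d'): freq=2, skip
  Position 1 ('d'): freq=2, skip
  Position 2 ('c'): unique! => answer = 2

2


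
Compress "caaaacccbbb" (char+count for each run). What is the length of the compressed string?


Input: caaaacccbbb
Runs:
  'c' x 1 => "c1"
  'a' x 4 => "a4"
  'c' x 3 => "c3"
  'b' x 3 => "b3"
Compressed: "c1a4c3b3"
Compressed length: 8

8


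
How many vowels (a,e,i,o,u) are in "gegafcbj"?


Input: gegafcbj
Checking each character:
  'g' at position 0: consonant
  'e' at position 1: vowel (running total: 1)
  'g' at position 2: consonant
  'a' at position 3: vowel (running total: 2)
  'f' at position 4: consonant
  'c' at position 5: consonant
  'b' at position 6: consonant
  'j' at position 7: consonant
Total vowels: 2

2


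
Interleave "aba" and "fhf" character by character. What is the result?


Interleaving "aba" and "fhf":
  Position 0: 'a' from first, 'f' from second => "af"
  Position 1: 'b' from first, 'h' from second => "bh"
  Position 2: 'a' from first, 'f' from second => "af"
Result: afbhaf

afbhaf


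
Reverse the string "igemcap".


Input: igemcap
Reading characters right to left:
  Position 6: 'p'
  Position 5: 'a'
  Position 4: 'c'
  Position 3: 'm'
  Position 2: 'e'
  Position 1: 'g'
  Position 0: 'i'
Reversed: pacmegi

pacmegi


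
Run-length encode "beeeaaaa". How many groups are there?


Input: beeeaaaa
Scanning for consecutive runs:
  Group 1: 'b' x 1 (positions 0-0)
  Group 2: 'e' x 3 (positions 1-3)
  Group 3: 'a' x 4 (positions 4-7)
Total groups: 3

3


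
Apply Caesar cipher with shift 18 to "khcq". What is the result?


Caesar cipher: shift "khcq" by 18
  'k' (pos 10) + 18 = pos 2 = 'c'
  'h' (pos 7) + 18 = pos 25 = 'z'
  'c' (pos 2) + 18 = pos 20 = 'u'
  'q' (pos 16) + 18 = pos 8 = 'i'
Result: czui

czui


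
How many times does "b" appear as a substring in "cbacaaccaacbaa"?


Searching for "b" in "cbacaaccaacbaa"
Scanning each position:
  Position 0: "c" => no
  Position 1: "b" => MATCH
  Position 2: "a" => no
  Position 3: "c" => no
  Position 4: "a" => no
  Position 5: "a" => no
  Position 6: "c" => no
  Position 7: "c" => no
  Position 8: "a" => no
  Position 9: "a" => no
  Position 10: "c" => no
  Position 11: "b" => MATCH
  Position 12: "a" => no
  Position 13: "a" => no
Total occurrences: 2

2


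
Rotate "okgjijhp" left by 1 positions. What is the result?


Input: "okgjijhp", rotate left by 1
First 1 characters: "o"
Remaining characters: "kgjijhp"
Concatenate remaining + first: "kgjijhp" + "o" = "kgjijhpo"

kgjijhpo


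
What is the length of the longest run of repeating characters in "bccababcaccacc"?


Input: "bccababcaccacc"
Scanning for longest run:
  Position 1 ('c'): new char, reset run to 1
  Position 2 ('c'): continues run of 'c', length=2
  Position 3 ('a'): new char, reset run to 1
  Position 4 ('b'): new char, reset run to 1
  Position 5 ('a'): new char, reset run to 1
  Position 6 ('b'): new char, reset run to 1
  Position 7 ('c'): new char, reset run to 1
  Position 8 ('a'): new char, reset run to 1
  Position 9 ('c'): new char, reset run to 1
  Position 10 ('c'): continues run of 'c', length=2
  Position 11 ('a'): new char, reset run to 1
  Position 12 ('c'): new char, reset run to 1
  Position 13 ('c'): continues run of 'c', length=2
Longest run: 'c' with length 2

2


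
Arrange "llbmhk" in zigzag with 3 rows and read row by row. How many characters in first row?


Zigzag "llbmhk" into 3 rows:
Placing characters:
  'l' => row 0
  'l' => row 1
  'b' => row 2
  'm' => row 1
  'h' => row 0
  'k' => row 1
Rows:
  Row 0: "lh"
  Row 1: "lmk"
  Row 2: "b"
First row length: 2

2


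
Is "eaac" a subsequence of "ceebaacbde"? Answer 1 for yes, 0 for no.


Check if "eaac" is a subsequence of "ceebaacbde"
Greedy scan:
  Position 0 ('c'): no match needed
  Position 1 ('e'): matches sub[0] = 'e'
  Position 2 ('e'): no match needed
  Position 3 ('b'): no match needed
  Position 4 ('a'): matches sub[1] = 'a'
  Position 5 ('a'): matches sub[2] = 'a'
  Position 6 ('c'): matches sub[3] = 'c'
  Position 7 ('b'): no match needed
  Position 8 ('d'): no match needed
  Position 9 ('e'): no match needed
All 4 characters matched => is a subsequence

1


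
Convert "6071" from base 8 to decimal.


Input: "6071" in base 8
Positional expansion:
  Digit '6' (value 6) x 8^3 = 3072
  Digit '0' (value 0) x 8^2 = 0
  Digit '7' (value 7) x 8^1 = 56
  Digit '1' (value 1) x 8^0 = 1
Sum = 3129

3129


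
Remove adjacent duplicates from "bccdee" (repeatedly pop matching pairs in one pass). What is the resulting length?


Input: bccdee
Stack-based adjacent duplicate removal:
  Read 'b': push. Stack: b
  Read 'c': push. Stack: bc
  Read 'c': matches stack top 'c' => pop. Stack: b
  Read 'd': push. Stack: bd
  Read 'e': push. Stack: bde
  Read 'e': matches stack top 'e' => pop. Stack: bd
Final stack: "bd" (length 2)

2


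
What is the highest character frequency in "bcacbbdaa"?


Input: bcacbbdaa
Character counts:
  'a': 3
  'b': 3
  'c': 2
  'd': 1
Maximum frequency: 3

3


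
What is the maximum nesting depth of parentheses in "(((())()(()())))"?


Input: "(((())()(()())))"
Tracking depth:
  Position 0 '(': depth becomes 1
  Position 1 '(': depth becomes 2
  Position 2 '(': depth becomes 3
  Position 3 '(': depth becomes 4
  Position 4 ')': depth becomes 3
  Position 5 ')': depth becomes 2
  Position 6 '(': depth becomes 3
  Position 7 ')': depth becomes 2
  Position 8 '(': depth becomes 3
  Position 9 '(': depth becomes 4
  Position 10 ')': depth becomes 3
  Position 11 '(': depth becomes 4
  Position 12 ')': depth becomes 3
  Position 13 ')': depth becomes 2
  Position 14 ')': depth becomes 1
  Position 15 ')': depth becomes 0
Maximum depth reached: 4

4


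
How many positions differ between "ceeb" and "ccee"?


Comparing "ceeb" and "ccee" position by position:
  Position 0: 'c' vs 'c' => same
  Position 1: 'e' vs 'c' => DIFFER
  Position 2: 'e' vs 'e' => same
  Position 3: 'b' vs 'e' => DIFFER
Positions that differ: 2

2


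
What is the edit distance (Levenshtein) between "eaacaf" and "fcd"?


Computing edit distance: "eaacaf" -> "fcd"
DP table:
           f    c    d
      0    1    2    3
  e   1    1    2    3
  a   2    2    2    3
  a   3    3    3    3
  c   4    4    3    4
  a   5    5    4    4
  f   6    5    5    5
Edit distance = dp[6][3] = 5

5


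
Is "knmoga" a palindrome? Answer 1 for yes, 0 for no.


Input: knmoga
Reversed: agomnk
  Compare pos 0 ('k') with pos 5 ('a'): MISMATCH
  Compare pos 1 ('n') with pos 4 ('g'): MISMATCH
  Compare pos 2 ('m') with pos 3 ('o'): MISMATCH
Result: not a palindrome

0


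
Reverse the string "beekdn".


Input: beekdn
Reading characters right to left:
  Position 5: 'n'
  Position 4: 'd'
  Position 3: 'k'
  Position 2: 'e'
  Position 1: 'e'
  Position 0: 'b'
Reversed: ndkeeb

ndkeeb


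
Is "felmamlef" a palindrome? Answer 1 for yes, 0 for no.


Input: felmamlef
Reversed: felmamlef
  Compare pos 0 ('f') with pos 8 ('f'): match
  Compare pos 1 ('e') with pos 7 ('e'): match
  Compare pos 2 ('l') with pos 6 ('l'): match
  Compare pos 3 ('m') with pos 5 ('m'): match
Result: palindrome

1


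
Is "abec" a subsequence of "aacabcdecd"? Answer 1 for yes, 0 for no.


Check if "abec" is a subsequence of "aacabcdecd"
Greedy scan:
  Position 0 ('a'): matches sub[0] = 'a'
  Position 1 ('a'): no match needed
  Position 2 ('c'): no match needed
  Position 3 ('a'): no match needed
  Position 4 ('b'): matches sub[1] = 'b'
  Position 5 ('c'): no match needed
  Position 6 ('d'): no match needed
  Position 7 ('e'): matches sub[2] = 'e'
  Position 8 ('c'): matches sub[3] = 'c'
  Position 9 ('d'): no match needed
All 4 characters matched => is a subsequence

1


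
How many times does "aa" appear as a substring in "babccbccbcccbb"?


Searching for "aa" in "babccbccbcccbb"
Scanning each position:
  Position 0: "ba" => no
  Position 1: "ab" => no
  Position 2: "bc" => no
  Position 3: "cc" => no
  Position 4: "cb" => no
  Position 5: "bc" => no
  Position 6: "cc" => no
  Position 7: "cb" => no
  Position 8: "bc" => no
  Position 9: "cc" => no
  Position 10: "cc" => no
  Position 11: "cb" => no
  Position 12: "bb" => no
Total occurrences: 0

0


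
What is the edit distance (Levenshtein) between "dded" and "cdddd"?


Computing edit distance: "dded" -> "cdddd"
DP table:
           c    d    d    d    d
      0    1    2    3    4    5
  d   1    1    1    2    3    4
  d   2    2    1    1    2    3
  e   3    3    2    2    2    3
  d   4    4    3    2    2    2
Edit distance = dp[4][5] = 2

2


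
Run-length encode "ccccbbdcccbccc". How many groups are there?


Input: ccccbbdcccbccc
Scanning for consecutive runs:
  Group 1: 'c' x 4 (positions 0-3)
  Group 2: 'b' x 2 (positions 4-5)
  Group 3: 'd' x 1 (positions 6-6)
  Group 4: 'c' x 3 (positions 7-9)
  Group 5: 'b' x 1 (positions 10-10)
  Group 6: 'c' x 3 (positions 11-13)
Total groups: 6

6


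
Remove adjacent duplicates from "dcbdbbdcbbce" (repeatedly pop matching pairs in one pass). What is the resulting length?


Input: dcbdbbdcbbce
Stack-based adjacent duplicate removal:
  Read 'd': push. Stack: d
  Read 'c': push. Stack: dc
  Read 'b': push. Stack: dcb
  Read 'd': push. Stack: dcbd
  Read 'b': push. Stack: dcbdb
  Read 'b': matches stack top 'b' => pop. Stack: dcbd
  Read 'd': matches stack top 'd' => pop. Stack: dcb
  Read 'c': push. Stack: dcbc
  Read 'b': push. Stack: dcbcb
  Read 'b': matches stack top 'b' => pop. Stack: dcbc
  Read 'c': matches stack top 'c' => pop. Stack: dcb
  Read 'e': push. Stack: dcbe
Final stack: "dcbe" (length 4)

4


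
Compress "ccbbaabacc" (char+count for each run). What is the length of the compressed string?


Input: ccbbaabacc
Runs:
  'c' x 2 => "c2"
  'b' x 2 => "b2"
  'a' x 2 => "a2"
  'b' x 1 => "b1"
  'a' x 1 => "a1"
  'c' x 2 => "c2"
Compressed: "c2b2a2b1a1c2"
Compressed length: 12

12


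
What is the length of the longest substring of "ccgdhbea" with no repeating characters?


Input: "ccgdhbea"
Sliding window (track last position of each char):
  Position 0 ('c'): window [0,0] length 1 -- new best
  Position 1 ('c'): repeat (last at 0), move window start to 1
  Position 1 ('c'): window [1,1] length 1
  Position 2 ('g'): window [1,2] length 2 -- new best
  Position 3 ('d'): window [1,3] length 3 -- new best
  Position 4 ('h'): window [1,4] length 4 -- new best
  Position 5 ('b'): window [1,5] length 5 -- new best
  Position 6 ('e'): window [1,6] length 6 -- new best
  Position 7 ('a'): window [1,7] length 7 -- new best
Longest substring with no repeats: "cgdhbea" with length 7

7


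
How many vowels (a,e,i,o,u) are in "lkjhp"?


Input: lkjhp
Checking each character:
  'l' at position 0: consonant
  'k' at position 1: consonant
  'j' at position 2: consonant
  'h' at position 3: consonant
  'p' at position 4: consonant
Total vowels: 0

0


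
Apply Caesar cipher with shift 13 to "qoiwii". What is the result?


Caesar cipher: shift "qoiwii" by 13
  'q' (pos 16) + 13 = pos 3 = 'd'
  'o' (pos 14) + 13 = pos 1 = 'b'
  'i' (pos 8) + 13 = pos 21 = 'v'
  'w' (pos 22) + 13 = pos 9 = 'j'
  'i' (pos 8) + 13 = pos 21 = 'v'
  'i' (pos 8) + 13 = pos 21 = 'v'
Result: dbvjvv

dbvjvv


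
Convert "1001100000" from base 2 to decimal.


Input: "1001100000" in base 2
Positional expansion:
  Digit '1' (value 1) x 2^9 = 512
  Digit '0' (value 0) x 2^8 = 0
  Digit '0' (value 0) x 2^7 = 0
  Digit '1' (value 1) x 2^6 = 64
  Digit '1' (value 1) x 2^5 = 32
  Digit '0' (value 0) x 2^4 = 0
  Digit '0' (value 0) x 2^3 = 0
  Digit '0' (value 0) x 2^2 = 0
  Digit '0' (value 0) x 2^1 = 0
  Digit '0' (value 0) x 2^0 = 0
Sum = 608

608


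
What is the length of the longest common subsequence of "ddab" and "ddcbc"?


LCS of "ddab" and "ddcbc"
DP table:
           d    d    c    b    c
      0    0    0    0    0    0
  d   0    1    1    1    1    1
  d   0    1    2    2    2    2
  a   0    1    2    2    2    2
  b   0    1    2    2    3    3
LCS length = dp[4][5] = 3

3


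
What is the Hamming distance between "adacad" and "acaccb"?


Comparing "adacad" and "acaccb" position by position:
  Position 0: 'a' vs 'a' => same
  Position 1: 'd' vs 'c' => differ
  Position 2: 'a' vs 'a' => same
  Position 3: 'c' vs 'c' => same
  Position 4: 'a' vs 'c' => differ
  Position 5: 'd' vs 'b' => differ
Total differences (Hamming distance): 3

3


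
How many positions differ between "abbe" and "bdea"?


Comparing "abbe" and "bdea" position by position:
  Position 0: 'a' vs 'b' => DIFFER
  Position 1: 'b' vs 'd' => DIFFER
  Position 2: 'b' vs 'e' => DIFFER
  Position 3: 'e' vs 'a' => DIFFER
Positions that differ: 4

4


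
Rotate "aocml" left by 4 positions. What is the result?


Input: "aocml", rotate left by 4
First 4 characters: "aocm"
Remaining characters: "l"
Concatenate remaining + first: "l" + "aocm" = "laocm"

laocm


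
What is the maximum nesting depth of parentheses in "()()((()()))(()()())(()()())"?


Input: "()()((()()))(()()())(()()())"
Tracking depth:
  Position 0 '(': depth becomes 1
  Position 1 ')': depth becomes 0
  Position 2 '(': depth becomes 1
  Position 3 ')': depth becomes 0
  Position 4 '(': depth becomes 1
  Position 5 '(': depth becomes 2
  Position 6 '(': depth becomes 3
  Position 7 ')': depth becomes 2
  Position 8 '(': depth becomes 3
  Position 9 ')': depth becomes 2
  Position 10 ')': depth becomes 1
  Position 11 ')': depth becomes 0
  Position 12 '(': depth becomes 1
  Position 13 '(': depth becomes 2
  Position 14 ')': depth becomes 1
  Position 15 '(': depth becomes 2
  Position 16 ')': depth becomes 1
  Position 17 '(': depth becomes 2
  Position 18 ')': depth becomes 1
  Position 19 ')': depth becomes 0
  Position 20 '(': depth becomes 1
  Position 21 '(': depth becomes 2
  Position 22 ')': depth becomes 1
  Position 23 '(': depth becomes 2
  Position 24 ')': depth becomes 1
  Position 25 '(': depth becomes 2
  Position 26 ')': depth becomes 1
  Position 27 ')': depth becomes 0
Maximum depth reached: 3

3


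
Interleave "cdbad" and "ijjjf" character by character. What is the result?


Interleaving "cdbad" and "ijjjf":
  Position 0: 'c' from first, 'i' from second => "ci"
  Position 1: 'd' from first, 'j' from second => "dj"
  Position 2: 'b' from first, 'j' from second => "bj"
  Position 3: 'a' from first, 'j' from second => "aj"
  Position 4: 'd' from first, 'f' from second => "df"
Result: cidjbjajdf

cidjbjajdf


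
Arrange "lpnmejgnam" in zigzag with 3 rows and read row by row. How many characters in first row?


Zigzag "lpnmejgnam" into 3 rows:
Placing characters:
  'l' => row 0
  'p' => row 1
  'n' => row 2
  'm' => row 1
  'e' => row 0
  'j' => row 1
  'g' => row 2
  'n' => row 1
  'a' => row 0
  'm' => row 1
Rows:
  Row 0: "lea"
  Row 1: "pmjnm"
  Row 2: "ng"
First row length: 3

3


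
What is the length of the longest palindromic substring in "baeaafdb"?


Input: "baeaafdb"
Checking substrings for palindromes:
  [1:4] "aea" (len 3) => palindrome
  [3:5] "aa" (len 2) => palindrome
Longest palindromic substring: "aea" with length 3

3


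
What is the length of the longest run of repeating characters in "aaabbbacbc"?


Input: "aaabbbacbc"
Scanning for longest run:
  Position 1 ('a'): continues run of 'a', length=2
  Position 2 ('a'): continues run of 'a', length=3
  Position 3 ('b'): new char, reset run to 1
  Position 4 ('b'): continues run of 'b', length=2
  Position 5 ('b'): continues run of 'b', length=3
  Position 6 ('a'): new char, reset run to 1
  Position 7 ('c'): new char, reset run to 1
  Position 8 ('b'): new char, reset run to 1
  Position 9 ('c'): new char, reset run to 1
Longest run: 'a' with length 3

3


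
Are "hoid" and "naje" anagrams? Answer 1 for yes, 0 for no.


Strings: "hoid", "naje"
Sorted first:  dhio
Sorted second: aejn
Differ at position 0: 'd' vs 'a' => not anagrams

0


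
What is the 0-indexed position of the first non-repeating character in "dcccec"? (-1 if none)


Input: dcccec
Character frequencies:
  'c': 4
  'd': 1
  'e': 1
Scanning left to right for freq == 1:
  Position 0 ('d'): unique! => answer = 0

0


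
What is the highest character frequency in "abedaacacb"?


Input: abedaacacb
Character counts:
  'a': 4
  'b': 2
  'c': 2
  'd': 1
  'e': 1
Maximum frequency: 4

4


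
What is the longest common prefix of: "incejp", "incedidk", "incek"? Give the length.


Words: incejp, incedidk, incek
  Position 0: all 'i' => match
  Position 1: all 'n' => match
  Position 2: all 'c' => match
  Position 3: all 'e' => match
  Position 4: ('j', 'd', 'k') => mismatch, stop
LCP = "ince" (length 4)

4


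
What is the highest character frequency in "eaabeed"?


Input: eaabeed
Character counts:
  'a': 2
  'b': 1
  'd': 1
  'e': 3
Maximum frequency: 3

3


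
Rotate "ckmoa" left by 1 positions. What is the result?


Input: "ckmoa", rotate left by 1
First 1 characters: "c"
Remaining characters: "kmoa"
Concatenate remaining + first: "kmoa" + "c" = "kmoac"

kmoac


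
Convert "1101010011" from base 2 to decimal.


Input: "1101010011" in base 2
Positional expansion:
  Digit '1' (value 1) x 2^9 = 512
  Digit '1' (value 1) x 2^8 = 256
  Digit '0' (value 0) x 2^7 = 0
  Digit '1' (value 1) x 2^6 = 64
  Digit '0' (value 0) x 2^5 = 0
  Digit '1' (value 1) x 2^4 = 16
  Digit '0' (value 0) x 2^3 = 0
  Digit '0' (value 0) x 2^2 = 0
  Digit '1' (value 1) x 2^1 = 2
  Digit '1' (value 1) x 2^0 = 1
Sum = 851

851


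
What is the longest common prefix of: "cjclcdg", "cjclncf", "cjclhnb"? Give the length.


Words: cjclcdg, cjclncf, cjclhnb
  Position 0: all 'c' => match
  Position 1: all 'j' => match
  Position 2: all 'c' => match
  Position 3: all 'l' => match
  Position 4: ('c', 'n', 'h') => mismatch, stop
LCP = "cjcl" (length 4)

4


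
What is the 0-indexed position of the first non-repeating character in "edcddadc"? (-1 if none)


Input: edcddadc
Character frequencies:
  'a': 1
  'c': 2
  'd': 4
  'e': 1
Scanning left to right for freq == 1:
  Position 0 ('e'): unique! => answer = 0

0


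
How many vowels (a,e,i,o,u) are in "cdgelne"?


Input: cdgelne
Checking each character:
  'c' at position 0: consonant
  'd' at position 1: consonant
  'g' at position 2: consonant
  'e' at position 3: vowel (running total: 1)
  'l' at position 4: consonant
  'n' at position 5: consonant
  'e' at position 6: vowel (running total: 2)
Total vowels: 2

2


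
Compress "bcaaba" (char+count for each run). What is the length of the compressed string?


Input: bcaaba
Runs:
  'b' x 1 => "b1"
  'c' x 1 => "c1"
  'a' x 2 => "a2"
  'b' x 1 => "b1"
  'a' x 1 => "a1"
Compressed: "b1c1a2b1a1"
Compressed length: 10

10


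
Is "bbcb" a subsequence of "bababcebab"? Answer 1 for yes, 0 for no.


Check if "bbcb" is a subsequence of "bababcebab"
Greedy scan:
  Position 0 ('b'): matches sub[0] = 'b'
  Position 1 ('a'): no match needed
  Position 2 ('b'): matches sub[1] = 'b'
  Position 3 ('a'): no match needed
  Position 4 ('b'): no match needed
  Position 5 ('c'): matches sub[2] = 'c'
  Position 6 ('e'): no match needed
  Position 7 ('b'): matches sub[3] = 'b'
  Position 8 ('a'): no match needed
  Position 9 ('b'): no match needed
All 4 characters matched => is a subsequence

1


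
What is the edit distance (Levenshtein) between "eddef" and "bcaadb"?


Computing edit distance: "eddef" -> "bcaadb"
DP table:
           b    c    a    a    d    b
      0    1    2    3    4    5    6
  e   1    1    2    3    4    5    6
  d   2    2    2    3    4    4    5
  d   3    3    3    3    4    4    5
  e   4    4    4    4    4    5    5
  f   5    5    5    5    5    5    6
Edit distance = dp[5][6] = 6

6


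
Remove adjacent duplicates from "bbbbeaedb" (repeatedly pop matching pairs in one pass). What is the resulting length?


Input: bbbbeaedb
Stack-based adjacent duplicate removal:
  Read 'b': push. Stack: b
  Read 'b': matches stack top 'b' => pop. Stack: (empty)
  Read 'b': push. Stack: b
  Read 'b': matches stack top 'b' => pop. Stack: (empty)
  Read 'e': push. Stack: e
  Read 'a': push. Stack: ea
  Read 'e': push. Stack: eae
  Read 'd': push. Stack: eaed
  Read 'b': push. Stack: eaedb
Final stack: "eaedb" (length 5)

5


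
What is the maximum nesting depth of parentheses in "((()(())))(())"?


Input: "((()(())))(())"
Tracking depth:
  Position 0 '(': depth becomes 1
  Position 1 '(': depth becomes 2
  Position 2 '(': depth becomes 3
  Position 3 ')': depth becomes 2
  Position 4 '(': depth becomes 3
  Position 5 '(': depth becomes 4
  Position 6 ')': depth becomes 3
  Position 7 ')': depth becomes 2
  Position 8 ')': depth becomes 1
  Position 9 ')': depth becomes 0
  Position 10 '(': depth becomes 1
  Position 11 '(': depth becomes 2
  Position 12 ')': depth becomes 1
  Position 13 ')': depth becomes 0
Maximum depth reached: 4

4


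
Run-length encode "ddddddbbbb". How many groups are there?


Input: ddddddbbbb
Scanning for consecutive runs:
  Group 1: 'd' x 6 (positions 0-5)
  Group 2: 'b' x 4 (positions 6-9)
Total groups: 2

2


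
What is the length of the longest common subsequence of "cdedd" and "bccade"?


LCS of "cdedd" and "bccade"
DP table:
           b    c    c    a    d    e
      0    0    0    0    0    0    0
  c   0    0    1    1    1    1    1
  d   0    0    1    1    1    2    2
  e   0    0    1    1    1    2    3
  d   0    0    1    1    1    2    3
  d   0    0    1    1    1    2    3
LCS length = dp[5][6] = 3

3


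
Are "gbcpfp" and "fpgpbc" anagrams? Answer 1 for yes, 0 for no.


Strings: "gbcpfp", "fpgpbc"
Sorted first:  bcfgpp
Sorted second: bcfgpp
Sorted forms match => anagrams

1


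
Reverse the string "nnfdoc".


Input: nnfdoc
Reading characters right to left:
  Position 5: 'c'
  Position 4: 'o'
  Position 3: 'd'
  Position 2: 'f'
  Position 1: 'n'
  Position 0: 'n'
Reversed: codfnn

codfnn


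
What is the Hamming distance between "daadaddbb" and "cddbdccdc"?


Comparing "daadaddbb" and "cddbdccdc" position by position:
  Position 0: 'd' vs 'c' => differ
  Position 1: 'a' vs 'd' => differ
  Position 2: 'a' vs 'd' => differ
  Position 3: 'd' vs 'b' => differ
  Position 4: 'a' vs 'd' => differ
  Position 5: 'd' vs 'c' => differ
  Position 6: 'd' vs 'c' => differ
  Position 7: 'b' vs 'd' => differ
  Position 8: 'b' vs 'c' => differ
Total differences (Hamming distance): 9

9


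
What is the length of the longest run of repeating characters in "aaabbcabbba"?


Input: "aaabbcabbba"
Scanning for longest run:
  Position 1 ('a'): continues run of 'a', length=2
  Position 2 ('a'): continues run of 'a', length=3
  Position 3 ('b'): new char, reset run to 1
  Position 4 ('b'): continues run of 'b', length=2
  Position 5 ('c'): new char, reset run to 1
  Position 6 ('a'): new char, reset run to 1
  Position 7 ('b'): new char, reset run to 1
  Position 8 ('b'): continues run of 'b', length=2
  Position 9 ('b'): continues run of 'b', length=3
  Position 10 ('a'): new char, reset run to 1
Longest run: 'a' with length 3

3


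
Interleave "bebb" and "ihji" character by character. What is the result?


Interleaving "bebb" and "ihji":
  Position 0: 'b' from first, 'i' from second => "bi"
  Position 1: 'e' from first, 'h' from second => "eh"
  Position 2: 'b' from first, 'j' from second => "bj"
  Position 3: 'b' from first, 'i' from second => "bi"
Result: biehbjbi

biehbjbi


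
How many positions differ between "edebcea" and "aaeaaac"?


Comparing "edebcea" and "aaeaaac" position by position:
  Position 0: 'e' vs 'a' => DIFFER
  Position 1: 'd' vs 'a' => DIFFER
  Position 2: 'e' vs 'e' => same
  Position 3: 'b' vs 'a' => DIFFER
  Position 4: 'c' vs 'a' => DIFFER
  Position 5: 'e' vs 'a' => DIFFER
  Position 6: 'a' vs 'c' => DIFFER
Positions that differ: 6

6


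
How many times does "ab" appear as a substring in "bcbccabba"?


Searching for "ab" in "bcbccabba"
Scanning each position:
  Position 0: "bc" => no
  Position 1: "cb" => no
  Position 2: "bc" => no
  Position 3: "cc" => no
  Position 4: "ca" => no
  Position 5: "ab" => MATCH
  Position 6: "bb" => no
  Position 7: "ba" => no
Total occurrences: 1

1


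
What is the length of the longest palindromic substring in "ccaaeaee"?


Input: "ccaaeaee"
Checking substrings for palindromes:
  [3:6] "aea" (len 3) => palindrome
  [4:7] "eae" (len 3) => palindrome
  [0:2] "cc" (len 2) => palindrome
  [2:4] "aa" (len 2) => palindrome
  [6:8] "ee" (len 2) => palindrome
Longest palindromic substring: "aea" with length 3

3


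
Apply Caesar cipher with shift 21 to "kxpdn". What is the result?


Caesar cipher: shift "kxpdn" by 21
  'k' (pos 10) + 21 = pos 5 = 'f'
  'x' (pos 23) + 21 = pos 18 = 's'
  'p' (pos 15) + 21 = pos 10 = 'k'
  'd' (pos 3) + 21 = pos 24 = 'y'
  'n' (pos 13) + 21 = pos 8 = 'i'
Result: fskyi

fskyi


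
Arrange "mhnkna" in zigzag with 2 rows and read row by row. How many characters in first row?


Zigzag "mhnkna" into 2 rows:
Placing characters:
  'm' => row 0
  'h' => row 1
  'n' => row 0
  'k' => row 1
  'n' => row 0
  'a' => row 1
Rows:
  Row 0: "mnn"
  Row 1: "hka"
First row length: 3

3


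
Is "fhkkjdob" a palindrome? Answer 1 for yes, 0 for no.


Input: fhkkjdob
Reversed: bodjkkhf
  Compare pos 0 ('f') with pos 7 ('b'): MISMATCH
  Compare pos 1 ('h') with pos 6 ('o'): MISMATCH
  Compare pos 2 ('k') with pos 5 ('d'): MISMATCH
  Compare pos 3 ('k') with pos 4 ('j'): MISMATCH
Result: not a palindrome

0


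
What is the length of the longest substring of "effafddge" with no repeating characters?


Input: "effafddge"
Sliding window (track last position of each char):
  Position 0 ('e'): window [0,0] length 1 -- new best
  Position 1 ('f'): window [0,1] length 2 -- new best
  Position 2 ('f'): repeat (last at 1), move window start to 2
  Position 2 ('f'): window [2,2] length 1
  Position 3 ('a'): window [2,3] length 2
  Position 4 ('f'): repeat (last at 2), move window start to 3
  Position 4 ('f'): window [3,4] length 2
  Position 5 ('d'): window [3,5] length 3 -- new best
  Position 6 ('d'): repeat (last at 5), move window start to 6
  Position 6 ('d'): window [6,6] length 1
  Position 7 ('g'): window [6,7] length 2
  Position 8 ('e'): window [6,8] length 3
Longest substring with no repeats: "afd" with length 3

3


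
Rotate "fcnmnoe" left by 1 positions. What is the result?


Input: "fcnmnoe", rotate left by 1
First 1 characters: "f"
Remaining characters: "cnmnoe"
Concatenate remaining + first: "cnmnoe" + "f" = "cnmnoef"

cnmnoef


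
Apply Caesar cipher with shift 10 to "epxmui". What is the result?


Caesar cipher: shift "epxmui" by 10
  'e' (pos 4) + 10 = pos 14 = 'o'
  'p' (pos 15) + 10 = pos 25 = 'z'
  'x' (pos 23) + 10 = pos 7 = 'h'
  'm' (pos 12) + 10 = pos 22 = 'w'
  'u' (pos 20) + 10 = pos 4 = 'e'
  'i' (pos 8) + 10 = pos 18 = 's'
Result: ozhwes

ozhwes


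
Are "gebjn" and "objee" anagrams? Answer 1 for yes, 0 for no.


Strings: "gebjn", "objee"
Sorted first:  begjn
Sorted second: beejo
Differ at position 2: 'g' vs 'e' => not anagrams

0


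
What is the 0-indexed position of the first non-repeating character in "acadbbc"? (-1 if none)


Input: acadbbc
Character frequencies:
  'a': 2
  'b': 2
  'c': 2
  'd': 1
Scanning left to right for freq == 1:
  Position 0 ('a'): freq=2, skip
  Position 1 ('c'): freq=2, skip
  Position 2 ('a'): freq=2, skip
  Position 3 ('d'): unique! => answer = 3

3


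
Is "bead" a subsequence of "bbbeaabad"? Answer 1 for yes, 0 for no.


Check if "bead" is a subsequence of "bbbeaabad"
Greedy scan:
  Position 0 ('b'): matches sub[0] = 'b'
  Position 1 ('b'): no match needed
  Position 2 ('b'): no match needed
  Position 3 ('e'): matches sub[1] = 'e'
  Position 4 ('a'): matches sub[2] = 'a'
  Position 5 ('a'): no match needed
  Position 6 ('b'): no match needed
  Position 7 ('a'): no match needed
  Position 8 ('d'): matches sub[3] = 'd'
All 4 characters matched => is a subsequence

1


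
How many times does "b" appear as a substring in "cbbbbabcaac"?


Searching for "b" in "cbbbbabcaac"
Scanning each position:
  Position 0: "c" => no
  Position 1: "b" => MATCH
  Position 2: "b" => MATCH
  Position 3: "b" => MATCH
  Position 4: "b" => MATCH
  Position 5: "a" => no
  Position 6: "b" => MATCH
  Position 7: "c" => no
  Position 8: "a" => no
  Position 9: "a" => no
  Position 10: "c" => no
Total occurrences: 5

5


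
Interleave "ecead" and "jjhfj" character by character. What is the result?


Interleaving "ecead" and "jjhfj":
  Position 0: 'e' from first, 'j' from second => "ej"
  Position 1: 'c' from first, 'j' from second => "cj"
  Position 2: 'e' from first, 'h' from second => "eh"
  Position 3: 'a' from first, 'f' from second => "af"
  Position 4: 'd' from first, 'j' from second => "dj"
Result: ejcjehafdj

ejcjehafdj


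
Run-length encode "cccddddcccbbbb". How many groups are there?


Input: cccddddcccbbbb
Scanning for consecutive runs:
  Group 1: 'c' x 3 (positions 0-2)
  Group 2: 'd' x 4 (positions 3-6)
  Group 3: 'c' x 3 (positions 7-9)
  Group 4: 'b' x 4 (positions 10-13)
Total groups: 4

4


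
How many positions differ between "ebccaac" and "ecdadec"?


Comparing "ebccaac" and "ecdadec" position by position:
  Position 0: 'e' vs 'e' => same
  Position 1: 'b' vs 'c' => DIFFER
  Position 2: 'c' vs 'd' => DIFFER
  Position 3: 'c' vs 'a' => DIFFER
  Position 4: 'a' vs 'd' => DIFFER
  Position 5: 'a' vs 'e' => DIFFER
  Position 6: 'c' vs 'c' => same
Positions that differ: 5

5


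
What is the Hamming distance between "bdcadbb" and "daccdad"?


Comparing "bdcadbb" and "daccdad" position by position:
  Position 0: 'b' vs 'd' => differ
  Position 1: 'd' vs 'a' => differ
  Position 2: 'c' vs 'c' => same
  Position 3: 'a' vs 'c' => differ
  Position 4: 'd' vs 'd' => same
  Position 5: 'b' vs 'a' => differ
  Position 6: 'b' vs 'd' => differ
Total differences (Hamming distance): 5

5


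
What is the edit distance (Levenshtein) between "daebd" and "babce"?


Computing edit distance: "daebd" -> "babce"
DP table:
           b    a    b    c    e
      0    1    2    3    4    5
  d   1    1    2    3    4    5
  a   2    2    1    2    3    4
  e   3    3    2    2    3    3
  b   4    3    3    2    3    4
  d   5    4    4    3    3    4
Edit distance = dp[5][5] = 4

4


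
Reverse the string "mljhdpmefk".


Input: mljhdpmefk
Reading characters right to left:
  Position 9: 'k'
  Position 8: 'f'
  Position 7: 'e'
  Position 6: 'm'
  Position 5: 'p'
  Position 4: 'd'
  Position 3: 'h'
  Position 2: 'j'
  Position 1: 'l'
  Position 0: 'm'
Reversed: kfempdhjlm

kfempdhjlm


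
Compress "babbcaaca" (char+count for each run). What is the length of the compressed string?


Input: babbcaaca
Runs:
  'b' x 1 => "b1"
  'a' x 1 => "a1"
  'b' x 2 => "b2"
  'c' x 1 => "c1"
  'a' x 2 => "a2"
  'c' x 1 => "c1"
  'a' x 1 => "a1"
Compressed: "b1a1b2c1a2c1a1"
Compressed length: 14

14


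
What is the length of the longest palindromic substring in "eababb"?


Input: "eababb"
Checking substrings for palindromes:
  [1:4] "aba" (len 3) => palindrome
  [2:5] "bab" (len 3) => palindrome
  [4:6] "bb" (len 2) => palindrome
Longest palindromic substring: "aba" with length 3

3


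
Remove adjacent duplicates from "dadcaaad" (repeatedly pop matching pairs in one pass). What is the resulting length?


Input: dadcaaad
Stack-based adjacent duplicate removal:
  Read 'd': push. Stack: d
  Read 'a': push. Stack: da
  Read 'd': push. Stack: dad
  Read 'c': push. Stack: dadc
  Read 'a': push. Stack: dadca
  Read 'a': matches stack top 'a' => pop. Stack: dadc
  Read 'a': push. Stack: dadca
  Read 'd': push. Stack: dadcad
Final stack: "dadcad" (length 6)

6


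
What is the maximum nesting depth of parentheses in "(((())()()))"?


Input: "(((())()()))"
Tracking depth:
  Position 0 '(': depth becomes 1
  Position 1 '(': depth becomes 2
  Position 2 '(': depth becomes 3
  Position 3 '(': depth becomes 4
  Position 4 ')': depth becomes 3
  Position 5 ')': depth becomes 2
  Position 6 '(': depth becomes 3
  Position 7 ')': depth becomes 2
  Position 8 '(': depth becomes 3
  Position 9 ')': depth becomes 2
  Position 10 ')': depth becomes 1
  Position 11 ')': depth becomes 0
Maximum depth reached: 4

4


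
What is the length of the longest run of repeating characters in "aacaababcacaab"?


Input: "aacaababcacaab"
Scanning for longest run:
  Position 1 ('a'): continues run of 'a', length=2
  Position 2 ('c'): new char, reset run to 1
  Position 3 ('a'): new char, reset run to 1
  Position 4 ('a'): continues run of 'a', length=2
  Position 5 ('b'): new char, reset run to 1
  Position 6 ('a'): new char, reset run to 1
  Position 7 ('b'): new char, reset run to 1
  Position 8 ('c'): new char, reset run to 1
  Position 9 ('a'): new char, reset run to 1
  Position 10 ('c'): new char, reset run to 1
  Position 11 ('a'): new char, reset run to 1
  Position 12 ('a'): continues run of 'a', length=2
  Position 13 ('b'): new char, reset run to 1
Longest run: 'a' with length 2

2


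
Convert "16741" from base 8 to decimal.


Input: "16741" in base 8
Positional expansion:
  Digit '1' (value 1) x 8^4 = 4096
  Digit '6' (value 6) x 8^3 = 3072
  Digit '7' (value 7) x 8^2 = 448
  Digit '4' (value 4) x 8^1 = 32
  Digit '1' (value 1) x 8^0 = 1
Sum = 7649

7649


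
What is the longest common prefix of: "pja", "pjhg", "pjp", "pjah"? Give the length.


Words: pja, pjhg, pjp, pjah
  Position 0: all 'p' => match
  Position 1: all 'j' => match
  Position 2: ('a', 'h', 'p', 'a') => mismatch, stop
LCP = "pj" (length 2)

2


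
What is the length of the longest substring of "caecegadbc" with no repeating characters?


Input: "caecegadbc"
Sliding window (track last position of each char):
  Position 0 ('c'): window [0,0] length 1 -- new best
  Position 1 ('a'): window [0,1] length 2 -- new best
  Position 2 ('e'): window [0,2] length 3 -- new best
  Position 3 ('c'): repeat (last at 0), move window start to 1
  Position 3 ('c'): window [1,3] length 3
  Position 4 ('e'): repeat (last at 2), move window start to 3
  Position 4 ('e'): window [3,4] length 2
  Position 5 ('g'): window [3,5] length 3
  Position 6 ('a'): window [3,6] length 4 -- new best
  Position 7 ('d'): window [3,7] length 5 -- new best
  Position 8 ('b'): window [3,8] length 6 -- new best
  Position 9 ('c'): repeat (last at 3), move window start to 4
  Position 9 ('c'): window [4,9] length 6
Longest substring with no repeats: "cegadb" with length 6

6


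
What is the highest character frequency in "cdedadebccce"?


Input: cdedadebccce
Character counts:
  'a': 1
  'b': 1
  'c': 4
  'd': 3
  'e': 3
Maximum frequency: 4

4


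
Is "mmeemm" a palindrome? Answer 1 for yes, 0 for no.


Input: mmeemm
Reversed: mmeemm
  Compare pos 0 ('m') with pos 5 ('m'): match
  Compare pos 1 ('m') with pos 4 ('m'): match
  Compare pos 2 ('e') with pos 3 ('e'): match
Result: palindrome

1


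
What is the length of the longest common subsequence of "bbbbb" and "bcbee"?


LCS of "bbbbb" and "bcbee"
DP table:
           b    c    b    e    e
      0    0    0    0    0    0
  b   0    1    1    1    1    1
  b   0    1    1    2    2    2
  b   0    1    1    2    2    2
  b   0    1    1    2    2    2
  b   0    1    1    2    2    2
LCS length = dp[5][5] = 2

2


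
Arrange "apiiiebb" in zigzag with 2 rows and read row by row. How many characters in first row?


Zigzag "apiiiebb" into 2 rows:
Placing characters:
  'a' => row 0
  'p' => row 1
  'i' => row 0
  'i' => row 1
  'i' => row 0
  'e' => row 1
  'b' => row 0
  'b' => row 1
Rows:
  Row 0: "aiib"
  Row 1: "pieb"
First row length: 4

4


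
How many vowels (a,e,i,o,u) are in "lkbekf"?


Input: lkbekf
Checking each character:
  'l' at position 0: consonant
  'k' at position 1: consonant
  'b' at position 2: consonant
  'e' at position 3: vowel (running total: 1)
  'k' at position 4: consonant
  'f' at position 5: consonant
Total vowels: 1

1


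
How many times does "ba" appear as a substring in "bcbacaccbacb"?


Searching for "ba" in "bcbacaccbacb"
Scanning each position:
  Position 0: "bc" => no
  Position 1: "cb" => no
  Position 2: "ba" => MATCH
  Position 3: "ac" => no
  Position 4: "ca" => no
  Position 5: "ac" => no
  Position 6: "cc" => no
  Position 7: "cb" => no
  Position 8: "ba" => MATCH
  Position 9: "ac" => no
  Position 10: "cb" => no
Total occurrences: 2

2


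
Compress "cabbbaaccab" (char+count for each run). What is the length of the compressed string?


Input: cabbbaaccab
Runs:
  'c' x 1 => "c1"
  'a' x 1 => "a1"
  'b' x 3 => "b3"
  'a' x 2 => "a2"
  'c' x 2 => "c2"
  'a' x 1 => "a1"
  'b' x 1 => "b1"
Compressed: "c1a1b3a2c2a1b1"
Compressed length: 14

14


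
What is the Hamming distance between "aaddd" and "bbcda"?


Comparing "aaddd" and "bbcda" position by position:
  Position 0: 'a' vs 'b' => differ
  Position 1: 'a' vs 'b' => differ
  Position 2: 'd' vs 'c' => differ
  Position 3: 'd' vs 'd' => same
  Position 4: 'd' vs 'a' => differ
Total differences (Hamming distance): 4

4


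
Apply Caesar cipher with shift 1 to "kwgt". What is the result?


Caesar cipher: shift "kwgt" by 1
  'k' (pos 10) + 1 = pos 11 = 'l'
  'w' (pos 22) + 1 = pos 23 = 'x'
  'g' (pos 6) + 1 = pos 7 = 'h'
  't' (pos 19) + 1 = pos 20 = 'u'
Result: lxhu

lxhu


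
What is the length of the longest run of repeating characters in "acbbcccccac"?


Input: "acbbcccccac"
Scanning for longest run:
  Position 1 ('c'): new char, reset run to 1
  Position 2 ('b'): new char, reset run to 1
  Position 3 ('b'): continues run of 'b', length=2
  Position 4 ('c'): new char, reset run to 1
  Position 5 ('c'): continues run of 'c', length=2
  Position 6 ('c'): continues run of 'c', length=3
  Position 7 ('c'): continues run of 'c', length=4
  Position 8 ('c'): continues run of 'c', length=5
  Position 9 ('a'): new char, reset run to 1
  Position 10 ('c'): new char, reset run to 1
Longest run: 'c' with length 5

5
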